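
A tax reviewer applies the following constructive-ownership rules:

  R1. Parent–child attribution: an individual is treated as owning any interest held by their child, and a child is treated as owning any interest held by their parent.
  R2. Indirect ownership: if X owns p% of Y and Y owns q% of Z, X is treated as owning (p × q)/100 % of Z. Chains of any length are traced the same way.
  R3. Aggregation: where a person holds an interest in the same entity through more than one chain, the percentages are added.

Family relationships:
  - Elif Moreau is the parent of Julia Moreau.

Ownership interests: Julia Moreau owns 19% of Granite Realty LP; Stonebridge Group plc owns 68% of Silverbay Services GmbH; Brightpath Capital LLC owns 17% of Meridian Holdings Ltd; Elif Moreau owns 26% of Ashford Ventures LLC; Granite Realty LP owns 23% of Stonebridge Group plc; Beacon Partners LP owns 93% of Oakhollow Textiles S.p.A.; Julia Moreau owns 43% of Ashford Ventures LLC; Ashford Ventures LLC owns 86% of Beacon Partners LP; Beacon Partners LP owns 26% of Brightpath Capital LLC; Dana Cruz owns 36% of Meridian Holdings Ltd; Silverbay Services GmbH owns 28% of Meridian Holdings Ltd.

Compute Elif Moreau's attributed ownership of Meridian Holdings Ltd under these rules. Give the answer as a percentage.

3.454876%

By parent–child attribution (R1), Elif Moreau is treated as also owning Julia Moreau's interest in Ashford Ventures LLC, giving 26% + 43% = 69%.
By parent–child attribution (R1), Elif Moreau is treated as owning Julia Moreau's 19% interest in Granite Realty LP.
Chain via Ashford Ventures LLC → Beacon Partners LP → Brightpath Capital LLC (R2): 69% × 86% × 26% × 17% = 2.622828% of Meridian Holdings Ltd.
Chain via Granite Realty LP → Stonebridge Group plc → Silverbay Services GmbH (R2): 19% × 23% × 68% × 28% = 0.832048% of Meridian Holdings Ltd.
Aggregating (R3): 2.622828% + 0.832048% = 3.454876%.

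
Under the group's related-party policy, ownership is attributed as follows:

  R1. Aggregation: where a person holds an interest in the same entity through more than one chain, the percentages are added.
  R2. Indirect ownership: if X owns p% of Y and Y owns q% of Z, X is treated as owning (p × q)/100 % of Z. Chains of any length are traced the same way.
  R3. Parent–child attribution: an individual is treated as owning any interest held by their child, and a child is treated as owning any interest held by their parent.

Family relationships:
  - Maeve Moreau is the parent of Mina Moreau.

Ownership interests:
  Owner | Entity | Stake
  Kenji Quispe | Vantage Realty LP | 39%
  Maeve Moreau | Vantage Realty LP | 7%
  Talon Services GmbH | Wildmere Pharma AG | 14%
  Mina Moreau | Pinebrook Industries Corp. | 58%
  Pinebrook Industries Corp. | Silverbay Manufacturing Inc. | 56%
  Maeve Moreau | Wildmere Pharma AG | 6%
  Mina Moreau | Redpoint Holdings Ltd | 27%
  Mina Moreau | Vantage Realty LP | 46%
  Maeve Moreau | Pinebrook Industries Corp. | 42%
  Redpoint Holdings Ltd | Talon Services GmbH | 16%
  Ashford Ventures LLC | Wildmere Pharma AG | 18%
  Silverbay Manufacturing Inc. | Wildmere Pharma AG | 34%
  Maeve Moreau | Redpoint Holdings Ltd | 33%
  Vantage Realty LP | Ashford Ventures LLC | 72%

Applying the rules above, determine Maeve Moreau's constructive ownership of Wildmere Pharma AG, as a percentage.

33.2528%

By parent–child attribution (R3), Maeve Moreau is treated as also owning Mina Moreau's interest in Pinebrook Industries Corp, giving 42% + 58% = 100%.
By parent–child attribution (R3), Maeve Moreau is treated as also owning Mina Moreau's interest in Redpoint Holdings Ltd, giving 33% + 27% = 60%.
By parent–child attribution (R3), Maeve Moreau is treated as also owning Mina Moreau's interest in Vantage Realty LP, giving 7% + 46% = 53%.
Chain via Pinebrook Industries Corp. → Silverbay Manufacturing Inc. (R2): 100% × 56% × 34% = 19.04% of Wildmere Pharma AG.
Chain via Redpoint Holdings Ltd → Talon Services GmbH (R2): 60% × 16% × 14% = 1.344% of Wildmere Pharma AG.
Chain via Vantage Realty LP → Ashford Ventures LLC (R2): 53% × 72% × 18% = 6.8688% of Wildmere Pharma AG.
Direct interest in Wildmere Pharma AG: 6%.
Aggregating (R1): 19.04% + 1.344% + 6.8688% + 6% = 33.2528%.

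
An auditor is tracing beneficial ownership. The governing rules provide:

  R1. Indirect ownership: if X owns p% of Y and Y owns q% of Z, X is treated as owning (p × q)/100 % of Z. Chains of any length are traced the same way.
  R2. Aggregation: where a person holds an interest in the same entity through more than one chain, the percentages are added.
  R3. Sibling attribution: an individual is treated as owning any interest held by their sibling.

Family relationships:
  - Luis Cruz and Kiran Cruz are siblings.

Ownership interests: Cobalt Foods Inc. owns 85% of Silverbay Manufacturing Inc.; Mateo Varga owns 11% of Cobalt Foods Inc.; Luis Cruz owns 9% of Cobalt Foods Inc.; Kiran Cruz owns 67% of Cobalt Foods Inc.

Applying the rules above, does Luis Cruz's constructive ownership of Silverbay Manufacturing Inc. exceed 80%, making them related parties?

No

By sibling attribution (R3), Luis Cruz is treated as also owning Kiran Cruz's interest in Cobalt Foods Inc, giving 9% + 67% = 76%.
Chain via Cobalt Foods Inc. (R1): 76% × 85% = 64.6% of Silverbay Manufacturing Inc.
64.6% does not exceed the 80% threshold, so Luis is not a related party to Silverbay Manufacturing Inc.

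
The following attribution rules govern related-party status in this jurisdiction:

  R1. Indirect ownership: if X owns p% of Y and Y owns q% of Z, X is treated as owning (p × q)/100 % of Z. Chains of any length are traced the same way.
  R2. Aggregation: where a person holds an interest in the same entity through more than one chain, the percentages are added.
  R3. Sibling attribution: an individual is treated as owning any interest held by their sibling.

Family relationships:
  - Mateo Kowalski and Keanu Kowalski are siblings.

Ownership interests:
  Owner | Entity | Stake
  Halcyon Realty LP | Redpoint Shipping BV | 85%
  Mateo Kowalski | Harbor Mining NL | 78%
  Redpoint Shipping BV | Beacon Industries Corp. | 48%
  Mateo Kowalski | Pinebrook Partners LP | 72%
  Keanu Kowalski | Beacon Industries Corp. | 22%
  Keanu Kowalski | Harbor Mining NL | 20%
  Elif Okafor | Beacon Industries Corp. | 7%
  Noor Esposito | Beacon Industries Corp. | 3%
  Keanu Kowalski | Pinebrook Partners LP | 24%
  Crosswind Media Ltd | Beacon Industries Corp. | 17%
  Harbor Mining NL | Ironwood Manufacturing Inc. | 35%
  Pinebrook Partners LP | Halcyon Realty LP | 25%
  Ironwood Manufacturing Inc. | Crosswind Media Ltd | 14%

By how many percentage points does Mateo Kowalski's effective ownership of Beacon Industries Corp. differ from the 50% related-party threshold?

By sibling attribution (R3), Mateo Kowalski is treated as also owning Keanu Kowalski's interest in Harbor Mining NL, giving 78% + 20% = 98%.
By sibling attribution (R3), Mateo Kowalski is treated as also owning Keanu Kowalski's interest in Pinebrook Partners LP, giving 72% + 24% = 96%.
By sibling attribution (R3), Mateo Kowalski is treated as owning Keanu Kowalski's 22% interest in Beacon Industries Corp.
Chain via Harbor Mining NL → Ironwood Manufacturing Inc. → Crosswind Media Ltd (R1): 98% × 35% × 14% × 17% = 0.81634% of Beacon Industries Corp.
Chain via Pinebrook Partners LP → Halcyon Realty LP → Redpoint Shipping BV (R1): 96% × 25% × 85% × 48% = 9.792% of Beacon Industries Corp.
Direct interest in Beacon Industries Corp: 22%.
Aggregating (R2): 0.81634% + 9.792% + 22% = 32.60834%.
32.60834% falls short of the 50% threshold by 17.39166 percentage points.

17.39166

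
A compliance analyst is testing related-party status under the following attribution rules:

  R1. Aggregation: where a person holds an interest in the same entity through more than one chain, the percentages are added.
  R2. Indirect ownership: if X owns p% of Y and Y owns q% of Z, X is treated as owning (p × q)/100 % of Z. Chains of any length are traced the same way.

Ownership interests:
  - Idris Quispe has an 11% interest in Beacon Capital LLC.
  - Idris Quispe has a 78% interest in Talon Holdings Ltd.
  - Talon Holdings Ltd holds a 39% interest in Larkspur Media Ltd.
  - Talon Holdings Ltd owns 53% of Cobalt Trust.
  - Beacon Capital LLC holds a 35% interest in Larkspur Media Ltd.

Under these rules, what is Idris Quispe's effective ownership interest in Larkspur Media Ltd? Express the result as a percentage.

Chain via Talon Holdings Ltd (R2): 78% × 39% = 30.42% of Larkspur Media Ltd.
Chain via Beacon Capital LLC (R2): 11% × 35% = 3.85% of Larkspur Media Ltd.
Aggregating (R1): 30.42% + 3.85% = 34.27%.

34.27%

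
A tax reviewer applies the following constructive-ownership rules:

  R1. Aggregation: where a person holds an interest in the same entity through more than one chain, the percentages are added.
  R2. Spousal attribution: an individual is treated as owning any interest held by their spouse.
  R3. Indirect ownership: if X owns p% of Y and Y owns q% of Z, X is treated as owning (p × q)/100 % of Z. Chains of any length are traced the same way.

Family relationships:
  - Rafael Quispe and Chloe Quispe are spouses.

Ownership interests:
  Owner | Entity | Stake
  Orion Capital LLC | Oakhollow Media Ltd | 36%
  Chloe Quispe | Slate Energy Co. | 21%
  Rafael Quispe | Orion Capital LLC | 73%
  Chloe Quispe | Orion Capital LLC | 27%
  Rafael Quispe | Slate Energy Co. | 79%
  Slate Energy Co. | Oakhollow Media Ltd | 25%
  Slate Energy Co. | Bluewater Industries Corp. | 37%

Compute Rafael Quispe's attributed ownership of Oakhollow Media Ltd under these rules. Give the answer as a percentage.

61%

By spousal attribution (R2), Rafael Quispe is treated as also owning Chloe Quispe's interest in Slate Energy Co, giving 79% + 21% = 100%.
By spousal attribution (R2), Rafael Quispe is treated as also owning Chloe Quispe's interest in Orion Capital LLC, giving 73% + 27% = 100%.
Chain via Slate Energy Co. (R3): 100% × 25% = 25% of Oakhollow Media Ltd.
Chain via Orion Capital LLC (R3): 100% × 36% = 36% of Oakhollow Media Ltd.
Aggregating (R1): 25% + 36% = 61%.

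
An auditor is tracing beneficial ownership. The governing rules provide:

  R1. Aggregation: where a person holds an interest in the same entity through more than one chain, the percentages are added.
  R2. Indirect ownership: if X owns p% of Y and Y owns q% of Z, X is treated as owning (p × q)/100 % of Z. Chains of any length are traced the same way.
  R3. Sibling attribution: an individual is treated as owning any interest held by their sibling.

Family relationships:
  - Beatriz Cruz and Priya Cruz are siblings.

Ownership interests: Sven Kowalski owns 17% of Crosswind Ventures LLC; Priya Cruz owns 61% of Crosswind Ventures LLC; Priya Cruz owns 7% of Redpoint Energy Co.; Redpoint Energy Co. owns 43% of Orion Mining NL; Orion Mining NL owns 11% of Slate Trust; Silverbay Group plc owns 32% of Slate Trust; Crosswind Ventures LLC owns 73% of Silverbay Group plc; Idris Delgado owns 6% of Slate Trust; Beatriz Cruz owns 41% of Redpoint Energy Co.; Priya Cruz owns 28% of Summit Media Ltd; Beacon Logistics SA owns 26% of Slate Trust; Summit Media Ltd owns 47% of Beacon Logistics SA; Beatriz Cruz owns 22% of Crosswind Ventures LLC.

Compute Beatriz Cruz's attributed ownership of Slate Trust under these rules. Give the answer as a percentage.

By sibling attribution (R3), Beatriz Cruz is treated as also owning Priya Cruz's interest in Redpoint Energy Co, giving 41% + 7% = 48%.
By sibling attribution (R3), Beatriz Cruz is treated as also owning Priya Cruz's interest in Crosswind Ventures LLC, giving 22% + 61% = 83%.
By sibling attribution (R3), Beatriz Cruz is treated as owning Priya Cruz's 28% interest in Summit Media Ltd.
Chain via Redpoint Energy Co. → Orion Mining NL (R2): 48% × 43% × 11% = 2.2704% of Slate Trust.
Chain via Crosswind Ventures LLC → Silverbay Group plc (R2): 83% × 73% × 32% = 19.3888% of Slate Trust.
Chain via Summit Media Ltd → Beacon Logistics SA (R2): 28% × 47% × 26% = 3.4216% of Slate Trust.
Aggregating (R1): 2.2704% + 19.3888% + 3.4216% = 25.0808%.

25.0808%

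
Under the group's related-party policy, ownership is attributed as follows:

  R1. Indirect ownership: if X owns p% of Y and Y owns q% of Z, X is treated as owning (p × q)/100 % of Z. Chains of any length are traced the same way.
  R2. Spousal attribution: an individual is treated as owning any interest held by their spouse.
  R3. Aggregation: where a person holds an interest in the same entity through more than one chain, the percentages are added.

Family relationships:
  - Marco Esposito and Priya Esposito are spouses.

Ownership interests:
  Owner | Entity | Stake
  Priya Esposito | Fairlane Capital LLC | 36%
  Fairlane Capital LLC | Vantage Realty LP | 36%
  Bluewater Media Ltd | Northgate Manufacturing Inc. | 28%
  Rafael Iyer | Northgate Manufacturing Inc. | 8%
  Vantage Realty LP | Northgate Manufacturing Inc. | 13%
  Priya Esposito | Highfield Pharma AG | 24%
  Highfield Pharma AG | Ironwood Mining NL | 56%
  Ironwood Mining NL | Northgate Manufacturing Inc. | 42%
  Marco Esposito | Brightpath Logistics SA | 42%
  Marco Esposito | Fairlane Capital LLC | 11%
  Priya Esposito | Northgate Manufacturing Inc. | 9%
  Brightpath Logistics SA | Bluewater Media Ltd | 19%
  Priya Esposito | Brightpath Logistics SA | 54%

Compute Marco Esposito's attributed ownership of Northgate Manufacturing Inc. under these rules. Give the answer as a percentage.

21.9516%

By spousal attribution (R2), Marco Esposito is treated as also owning Priya Esposito's interest in Fairlane Capital LLC, giving 11% + 36% = 47%.
By spousal attribution (R2), Marco Esposito is treated as also owning Priya Esposito's interest in Brightpath Logistics SA, giving 42% + 54% = 96%.
By spousal attribution (R2), Marco Esposito is treated as owning Priya Esposito's 24% interest in Highfield Pharma AG.
By spousal attribution (R2), Marco Esposito is treated as owning Priya Esposito's 9% interest in Northgate Manufacturing Inc.
Chain via Fairlane Capital LLC → Vantage Realty LP (R1): 47% × 36% × 13% = 2.1996% of Northgate Manufacturing Inc.
Chain via Brightpath Logistics SA → Bluewater Media Ltd (R1): 96% × 19% × 28% = 5.1072% of Northgate Manufacturing Inc.
Chain via Highfield Pharma AG → Ironwood Mining NL (R1): 24% × 56% × 42% = 5.6448% of Northgate Manufacturing Inc.
Direct interest in Northgate Manufacturing Inc: 9%.
Aggregating (R3): 2.1996% + 5.1072% + 5.6448% + 9% = 21.9516%.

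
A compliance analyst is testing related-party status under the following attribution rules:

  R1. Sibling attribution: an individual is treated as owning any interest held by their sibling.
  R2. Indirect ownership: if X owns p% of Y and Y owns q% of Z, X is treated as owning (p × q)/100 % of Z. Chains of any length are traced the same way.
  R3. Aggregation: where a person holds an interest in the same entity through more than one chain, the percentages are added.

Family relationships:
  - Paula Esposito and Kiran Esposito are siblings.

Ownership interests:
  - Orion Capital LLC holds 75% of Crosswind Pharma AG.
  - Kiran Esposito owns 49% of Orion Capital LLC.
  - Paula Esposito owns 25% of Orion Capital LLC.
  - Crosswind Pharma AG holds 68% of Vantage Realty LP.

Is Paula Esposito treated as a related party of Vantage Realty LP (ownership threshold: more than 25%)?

Yes

By sibling attribution (R1), Paula Esposito is treated as also owning Kiran Esposito's interest in Orion Capital LLC, giving 25% + 49% = 74%.
Chain via Orion Capital LLC → Crosswind Pharma AG (R2): 74% × 75% × 68% = 37.74% of Vantage Realty LP.
37.74% exceeds the 25% threshold, so Paula is a related party to Vantage Realty LP.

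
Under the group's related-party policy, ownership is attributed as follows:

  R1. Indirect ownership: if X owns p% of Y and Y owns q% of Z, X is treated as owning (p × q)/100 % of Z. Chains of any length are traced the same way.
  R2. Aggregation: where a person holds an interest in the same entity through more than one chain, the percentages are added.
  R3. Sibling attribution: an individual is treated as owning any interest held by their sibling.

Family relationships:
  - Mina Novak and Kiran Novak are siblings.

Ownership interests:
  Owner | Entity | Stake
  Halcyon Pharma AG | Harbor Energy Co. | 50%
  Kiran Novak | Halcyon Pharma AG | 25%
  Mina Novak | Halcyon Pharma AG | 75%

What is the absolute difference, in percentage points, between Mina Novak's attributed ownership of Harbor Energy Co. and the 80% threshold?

By sibling attribution (R3), Mina Novak is treated as also owning Kiran Novak's interest in Halcyon Pharma AG, giving 75% + 25% = 100%.
Chain via Halcyon Pharma AG (R1): 100% × 50% = 50% of Harbor Energy Co.
50% falls short of the 80% threshold by 30 percentage points.

30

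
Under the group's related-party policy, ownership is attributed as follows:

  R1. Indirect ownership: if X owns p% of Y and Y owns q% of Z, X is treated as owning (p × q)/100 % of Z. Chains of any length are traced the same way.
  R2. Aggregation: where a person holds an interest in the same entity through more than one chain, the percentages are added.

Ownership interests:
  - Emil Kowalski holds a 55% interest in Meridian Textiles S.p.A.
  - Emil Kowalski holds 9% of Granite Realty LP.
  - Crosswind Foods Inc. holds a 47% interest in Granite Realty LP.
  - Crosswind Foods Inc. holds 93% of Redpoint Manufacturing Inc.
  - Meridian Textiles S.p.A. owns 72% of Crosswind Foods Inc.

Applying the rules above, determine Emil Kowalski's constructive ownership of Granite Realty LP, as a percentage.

27.612%

Chain via Meridian Textiles S.p.A. → Crosswind Foods Inc. (R1): 55% × 72% × 47% = 18.612% of Granite Realty LP.
Direct interest in Granite Realty LP: 9%.
Aggregating (R2): 18.612% + 9% = 27.612%.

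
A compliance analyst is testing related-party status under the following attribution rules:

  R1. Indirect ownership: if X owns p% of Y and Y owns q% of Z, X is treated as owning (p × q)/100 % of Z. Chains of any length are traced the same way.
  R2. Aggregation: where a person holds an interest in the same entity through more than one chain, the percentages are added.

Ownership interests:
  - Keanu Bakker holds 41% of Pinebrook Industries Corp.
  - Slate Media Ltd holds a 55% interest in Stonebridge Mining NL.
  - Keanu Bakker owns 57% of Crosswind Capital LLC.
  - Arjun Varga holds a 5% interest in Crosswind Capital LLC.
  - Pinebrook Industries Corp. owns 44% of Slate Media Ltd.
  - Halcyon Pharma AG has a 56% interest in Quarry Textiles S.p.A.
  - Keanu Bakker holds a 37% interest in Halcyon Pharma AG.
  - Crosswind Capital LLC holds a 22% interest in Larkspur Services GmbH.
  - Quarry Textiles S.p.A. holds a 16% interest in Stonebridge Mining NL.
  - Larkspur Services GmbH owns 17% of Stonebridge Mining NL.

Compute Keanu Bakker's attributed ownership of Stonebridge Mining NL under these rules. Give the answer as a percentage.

Chain via Halcyon Pharma AG → Quarry Textiles S.p.A. (R1): 37% × 56% × 16% = 3.3152% of Stonebridge Mining NL.
Chain via Crosswind Capital LLC → Larkspur Services GmbH (R1): 57% × 22% × 17% = 2.1318% of Stonebridge Mining NL.
Chain via Pinebrook Industries Corp. → Slate Media Ltd (R1): 41% × 44% × 55% = 9.922% of Stonebridge Mining NL.
Aggregating (R2): 3.3152% + 2.1318% + 9.922% = 15.369%.

15.369%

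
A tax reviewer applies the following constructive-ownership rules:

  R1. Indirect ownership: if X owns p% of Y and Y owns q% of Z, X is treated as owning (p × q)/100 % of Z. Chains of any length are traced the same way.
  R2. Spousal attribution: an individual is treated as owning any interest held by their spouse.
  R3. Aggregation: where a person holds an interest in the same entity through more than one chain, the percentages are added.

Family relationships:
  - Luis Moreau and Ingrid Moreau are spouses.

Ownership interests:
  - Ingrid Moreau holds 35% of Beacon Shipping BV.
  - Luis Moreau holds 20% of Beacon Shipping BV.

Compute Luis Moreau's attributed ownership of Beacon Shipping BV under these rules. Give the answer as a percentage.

55%

By spousal attribution (R2), Luis Moreau is treated as also owning Ingrid Moreau's interest in Beacon Shipping BV, giving 20% + 35% = 55%.
Direct interest in Beacon Shipping BV: 55%.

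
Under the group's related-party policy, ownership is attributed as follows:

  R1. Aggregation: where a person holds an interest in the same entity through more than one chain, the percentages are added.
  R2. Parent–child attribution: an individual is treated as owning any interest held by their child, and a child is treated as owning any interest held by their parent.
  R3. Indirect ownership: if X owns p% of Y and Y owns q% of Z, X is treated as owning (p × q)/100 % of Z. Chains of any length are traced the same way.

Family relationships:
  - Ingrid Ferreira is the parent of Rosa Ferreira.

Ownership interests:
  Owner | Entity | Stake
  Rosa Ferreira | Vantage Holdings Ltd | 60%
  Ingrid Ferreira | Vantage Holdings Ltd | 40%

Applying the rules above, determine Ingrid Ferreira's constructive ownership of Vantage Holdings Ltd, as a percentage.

100%

By parent–child attribution (R2), Ingrid Ferreira is treated as also owning Rosa Ferreira's interest in Vantage Holdings Ltd, giving 40% + 60% = 100%.
Direct interest in Vantage Holdings Ltd: 100%.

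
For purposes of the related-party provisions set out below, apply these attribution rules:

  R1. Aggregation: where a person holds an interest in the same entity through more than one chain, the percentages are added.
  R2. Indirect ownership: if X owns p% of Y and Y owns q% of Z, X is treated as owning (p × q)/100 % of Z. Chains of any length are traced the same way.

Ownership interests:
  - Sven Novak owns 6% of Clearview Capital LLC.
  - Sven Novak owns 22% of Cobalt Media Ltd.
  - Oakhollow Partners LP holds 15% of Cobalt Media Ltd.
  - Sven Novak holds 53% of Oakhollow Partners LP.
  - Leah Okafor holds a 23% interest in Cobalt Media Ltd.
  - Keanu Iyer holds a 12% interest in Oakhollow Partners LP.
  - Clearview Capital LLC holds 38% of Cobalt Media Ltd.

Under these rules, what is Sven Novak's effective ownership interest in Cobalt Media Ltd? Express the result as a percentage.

Chain via Clearview Capital LLC (R2): 6% × 38% = 2.28% of Cobalt Media Ltd.
Chain via Oakhollow Partners LP (R2): 53% × 15% = 7.95% of Cobalt Media Ltd.
Direct interest in Cobalt Media Ltd: 22%.
Aggregating (R1): 2.28% + 7.95% + 22% = 32.23%.

32.23%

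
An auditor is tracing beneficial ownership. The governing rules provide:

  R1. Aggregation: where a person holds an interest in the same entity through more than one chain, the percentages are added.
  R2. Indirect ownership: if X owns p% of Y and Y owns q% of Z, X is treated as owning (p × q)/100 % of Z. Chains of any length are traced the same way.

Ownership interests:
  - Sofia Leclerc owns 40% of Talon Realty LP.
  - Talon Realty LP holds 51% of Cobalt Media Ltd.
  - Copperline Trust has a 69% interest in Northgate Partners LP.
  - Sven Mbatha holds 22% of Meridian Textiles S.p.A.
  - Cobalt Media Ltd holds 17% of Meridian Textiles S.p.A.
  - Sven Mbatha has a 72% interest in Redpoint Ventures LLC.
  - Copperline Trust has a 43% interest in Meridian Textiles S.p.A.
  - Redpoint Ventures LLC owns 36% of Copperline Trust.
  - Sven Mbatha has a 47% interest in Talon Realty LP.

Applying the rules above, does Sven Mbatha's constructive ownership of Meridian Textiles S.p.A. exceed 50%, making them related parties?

No

Chain via Talon Realty LP → Cobalt Media Ltd (R2): 47% × 51% × 17% = 4.0749% of Meridian Textiles S.p.A.
Chain via Redpoint Ventures LLC → Copperline Trust (R2): 72% × 36% × 43% = 11.1456% of Meridian Textiles S.p.A.
Direct interest in Meridian Textiles S.p.A: 22%.
Aggregating (R1): 4.0749% + 11.1456% + 22% = 37.2205%.
37.2205% does not exceed the 50% threshold, so Sven is not a related party to Meridian Textiles S.p.A.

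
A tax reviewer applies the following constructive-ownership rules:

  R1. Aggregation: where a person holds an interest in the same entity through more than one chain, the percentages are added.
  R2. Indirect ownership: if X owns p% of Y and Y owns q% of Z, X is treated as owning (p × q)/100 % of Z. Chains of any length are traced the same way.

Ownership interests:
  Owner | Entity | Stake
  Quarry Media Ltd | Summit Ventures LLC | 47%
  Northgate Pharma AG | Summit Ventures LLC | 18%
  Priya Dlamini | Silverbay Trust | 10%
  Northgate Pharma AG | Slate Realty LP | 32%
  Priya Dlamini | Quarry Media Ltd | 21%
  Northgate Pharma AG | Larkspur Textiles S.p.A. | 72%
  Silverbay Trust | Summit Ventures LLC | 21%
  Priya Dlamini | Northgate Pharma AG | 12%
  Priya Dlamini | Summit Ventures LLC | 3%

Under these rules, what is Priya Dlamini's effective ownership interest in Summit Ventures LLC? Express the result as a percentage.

Chain via Silverbay Trust (R2): 10% × 21% = 2.1% of Summit Ventures LLC.
Chain via Quarry Media Ltd (R2): 21% × 47% = 9.87% of Summit Ventures LLC.
Chain via Northgate Pharma AG (R2): 12% × 18% = 2.16% of Summit Ventures LLC.
Direct interest in Summit Ventures LLC: 3%.
Aggregating (R1): 2.1% + 9.87% + 2.16% + 3% = 17.13%.

17.13%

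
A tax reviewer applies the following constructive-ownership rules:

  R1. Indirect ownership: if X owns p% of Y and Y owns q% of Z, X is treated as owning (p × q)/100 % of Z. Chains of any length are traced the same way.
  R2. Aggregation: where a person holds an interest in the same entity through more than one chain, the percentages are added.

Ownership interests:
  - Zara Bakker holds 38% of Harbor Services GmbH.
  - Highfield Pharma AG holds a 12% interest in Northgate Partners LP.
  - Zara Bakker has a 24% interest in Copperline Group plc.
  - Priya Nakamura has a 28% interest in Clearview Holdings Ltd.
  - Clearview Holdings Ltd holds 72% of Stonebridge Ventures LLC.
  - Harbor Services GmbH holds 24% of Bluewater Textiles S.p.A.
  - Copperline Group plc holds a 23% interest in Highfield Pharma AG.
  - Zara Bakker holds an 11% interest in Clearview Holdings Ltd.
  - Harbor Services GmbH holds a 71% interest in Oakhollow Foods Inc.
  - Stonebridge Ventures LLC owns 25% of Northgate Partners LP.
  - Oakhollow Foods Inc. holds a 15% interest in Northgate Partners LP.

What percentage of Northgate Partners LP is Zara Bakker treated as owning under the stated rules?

6.6894%

Chain via Copperline Group plc → Highfield Pharma AG (R1): 24% × 23% × 12% = 0.6624% of Northgate Partners LP.
Chain via Clearview Holdings Ltd → Stonebridge Ventures LLC (R1): 11% × 72% × 25% = 1.98% of Northgate Partners LP.
Chain via Harbor Services GmbH → Oakhollow Foods Inc. (R1): 38% × 71% × 15% = 4.047% of Northgate Partners LP.
Aggregating (R2): 0.6624% + 1.98% + 4.047% = 6.6894%.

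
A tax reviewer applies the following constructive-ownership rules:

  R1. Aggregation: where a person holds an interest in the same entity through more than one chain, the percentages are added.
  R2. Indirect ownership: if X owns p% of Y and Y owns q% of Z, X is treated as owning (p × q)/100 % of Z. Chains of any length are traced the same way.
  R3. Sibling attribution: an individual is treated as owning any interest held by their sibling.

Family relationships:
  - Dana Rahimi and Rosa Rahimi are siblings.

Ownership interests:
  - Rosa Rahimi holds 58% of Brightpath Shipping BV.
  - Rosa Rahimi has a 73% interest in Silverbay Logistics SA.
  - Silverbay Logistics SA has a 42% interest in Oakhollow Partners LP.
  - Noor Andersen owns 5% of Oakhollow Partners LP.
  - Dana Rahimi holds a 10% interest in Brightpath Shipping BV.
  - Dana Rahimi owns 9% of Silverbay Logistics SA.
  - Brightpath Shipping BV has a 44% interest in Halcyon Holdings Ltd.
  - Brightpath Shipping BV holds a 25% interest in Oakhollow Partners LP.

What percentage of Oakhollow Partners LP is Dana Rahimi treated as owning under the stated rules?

By sibling attribution (R3), Dana Rahimi is treated as also owning Rosa Rahimi's interest in Brightpath Shipping BV, giving 10% + 58% = 68%.
By sibling attribution (R3), Dana Rahimi is treated as also owning Rosa Rahimi's interest in Silverbay Logistics SA, giving 9% + 73% = 82%.
Chain via Brightpath Shipping BV (R2): 68% × 25% = 17% of Oakhollow Partners LP.
Chain via Silverbay Logistics SA (R2): 82% × 42% = 34.44% of Oakhollow Partners LP.
Aggregating (R1): 17% + 34.44% = 51.44%.

51.44%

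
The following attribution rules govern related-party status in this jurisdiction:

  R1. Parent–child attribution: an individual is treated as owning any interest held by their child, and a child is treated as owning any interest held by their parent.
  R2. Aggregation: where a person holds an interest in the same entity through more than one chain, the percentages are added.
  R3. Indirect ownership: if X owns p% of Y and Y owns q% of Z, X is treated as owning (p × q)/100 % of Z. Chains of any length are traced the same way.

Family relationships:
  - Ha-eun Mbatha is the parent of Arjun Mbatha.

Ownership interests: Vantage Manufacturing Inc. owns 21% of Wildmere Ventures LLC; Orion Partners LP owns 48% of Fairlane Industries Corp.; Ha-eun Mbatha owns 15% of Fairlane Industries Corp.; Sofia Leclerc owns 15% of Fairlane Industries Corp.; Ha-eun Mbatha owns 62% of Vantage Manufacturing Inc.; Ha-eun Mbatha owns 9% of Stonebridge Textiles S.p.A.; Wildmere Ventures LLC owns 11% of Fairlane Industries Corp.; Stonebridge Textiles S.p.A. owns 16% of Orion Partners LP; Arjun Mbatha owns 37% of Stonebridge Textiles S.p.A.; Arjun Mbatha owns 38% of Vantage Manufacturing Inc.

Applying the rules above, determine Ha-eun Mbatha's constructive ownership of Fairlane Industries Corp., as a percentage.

20.8428%

By parent–child attribution (R1), Ha-eun Mbatha is treated as also owning Arjun Mbatha's interest in Stonebridge Textiles S.p.A, giving 9% + 37% = 46%.
By parent–child attribution (R1), Ha-eun Mbatha is treated as also owning Arjun Mbatha's interest in Vantage Manufacturing Inc, giving 62% + 38% = 100%.
Chain via Stonebridge Textiles S.p.A. → Orion Partners LP (R3): 46% × 16% × 48% = 3.5328% of Fairlane Industries Corp.
Chain via Vantage Manufacturing Inc. → Wildmere Ventures LLC (R3): 100% × 21% × 11% = 2.31% of Fairlane Industries Corp.
Direct interest in Fairlane Industries Corp: 15%.
Aggregating (R2): 3.5328% + 2.31% + 15% = 20.8428%.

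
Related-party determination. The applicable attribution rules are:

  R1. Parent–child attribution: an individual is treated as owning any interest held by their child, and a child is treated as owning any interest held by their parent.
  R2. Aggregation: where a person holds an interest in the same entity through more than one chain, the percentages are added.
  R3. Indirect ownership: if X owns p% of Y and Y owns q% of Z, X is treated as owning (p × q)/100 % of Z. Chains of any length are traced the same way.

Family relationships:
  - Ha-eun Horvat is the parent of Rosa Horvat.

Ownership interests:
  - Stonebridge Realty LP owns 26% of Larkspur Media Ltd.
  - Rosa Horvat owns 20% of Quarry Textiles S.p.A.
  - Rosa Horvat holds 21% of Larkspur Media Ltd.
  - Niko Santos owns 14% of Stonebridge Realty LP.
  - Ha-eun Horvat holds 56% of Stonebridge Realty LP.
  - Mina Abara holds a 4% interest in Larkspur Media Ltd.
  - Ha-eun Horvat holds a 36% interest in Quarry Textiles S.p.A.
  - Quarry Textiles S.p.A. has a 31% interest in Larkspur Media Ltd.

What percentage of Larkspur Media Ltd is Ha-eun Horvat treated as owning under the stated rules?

By parent–child attribution (R1), Ha-eun Horvat is treated as also owning Rosa Horvat's interest in Quarry Textiles S.p.A, giving 36% + 20% = 56%.
By parent–child attribution (R1), Ha-eun Horvat is treated as owning Rosa Horvat's 21% interest in Larkspur Media Ltd.
Chain via Stonebridge Realty LP (R3): 56% × 26% = 14.56% of Larkspur Media Ltd.
Chain via Quarry Textiles S.p.A. (R3): 56% × 31% = 17.36% of Larkspur Media Ltd.
Direct interest in Larkspur Media Ltd: 21%.
Aggregating (R2): 14.56% + 17.36% + 21% = 52.92%.

52.92%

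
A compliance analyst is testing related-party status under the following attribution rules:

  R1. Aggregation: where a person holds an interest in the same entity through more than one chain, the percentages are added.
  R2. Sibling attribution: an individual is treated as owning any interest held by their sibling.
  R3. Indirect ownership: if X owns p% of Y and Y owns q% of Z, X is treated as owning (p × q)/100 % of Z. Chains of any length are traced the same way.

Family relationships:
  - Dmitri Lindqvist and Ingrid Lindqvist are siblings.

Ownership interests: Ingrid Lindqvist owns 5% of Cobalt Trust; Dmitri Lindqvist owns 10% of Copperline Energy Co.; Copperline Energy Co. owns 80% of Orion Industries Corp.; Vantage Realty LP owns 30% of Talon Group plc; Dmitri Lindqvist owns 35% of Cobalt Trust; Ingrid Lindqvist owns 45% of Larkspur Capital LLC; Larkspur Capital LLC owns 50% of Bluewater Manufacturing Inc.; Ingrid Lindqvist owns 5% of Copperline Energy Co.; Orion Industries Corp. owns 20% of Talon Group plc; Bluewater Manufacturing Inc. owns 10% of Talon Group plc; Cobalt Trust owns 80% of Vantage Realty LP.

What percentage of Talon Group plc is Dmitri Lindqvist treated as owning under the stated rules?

By sibling attribution (R2), Dmitri Lindqvist is treated as also owning Ingrid Lindqvist's interest in Copperline Energy Co, giving 10% + 5% = 15%.
By sibling attribution (R2), Dmitri Lindqvist is treated as also owning Ingrid Lindqvist's interest in Cobalt Trust, giving 35% + 5% = 40%.
By sibling attribution (R2), Dmitri Lindqvist is treated as owning Ingrid Lindqvist's 45% interest in Larkspur Capital LLC.
Chain via Copperline Energy Co. → Orion Industries Corp. (R3): 15% × 80% × 20% = 2.4% of Talon Group plc.
Chain via Cobalt Trust → Vantage Realty LP (R3): 40% × 80% × 30% = 9.6% of Talon Group plc.
Chain via Larkspur Capital LLC → Bluewater Manufacturing Inc. (R3): 45% × 50% × 10% = 2.25% of Talon Group plc.
Aggregating (R1): 2.4% + 9.6% + 2.25% = 14.25%.

14.25%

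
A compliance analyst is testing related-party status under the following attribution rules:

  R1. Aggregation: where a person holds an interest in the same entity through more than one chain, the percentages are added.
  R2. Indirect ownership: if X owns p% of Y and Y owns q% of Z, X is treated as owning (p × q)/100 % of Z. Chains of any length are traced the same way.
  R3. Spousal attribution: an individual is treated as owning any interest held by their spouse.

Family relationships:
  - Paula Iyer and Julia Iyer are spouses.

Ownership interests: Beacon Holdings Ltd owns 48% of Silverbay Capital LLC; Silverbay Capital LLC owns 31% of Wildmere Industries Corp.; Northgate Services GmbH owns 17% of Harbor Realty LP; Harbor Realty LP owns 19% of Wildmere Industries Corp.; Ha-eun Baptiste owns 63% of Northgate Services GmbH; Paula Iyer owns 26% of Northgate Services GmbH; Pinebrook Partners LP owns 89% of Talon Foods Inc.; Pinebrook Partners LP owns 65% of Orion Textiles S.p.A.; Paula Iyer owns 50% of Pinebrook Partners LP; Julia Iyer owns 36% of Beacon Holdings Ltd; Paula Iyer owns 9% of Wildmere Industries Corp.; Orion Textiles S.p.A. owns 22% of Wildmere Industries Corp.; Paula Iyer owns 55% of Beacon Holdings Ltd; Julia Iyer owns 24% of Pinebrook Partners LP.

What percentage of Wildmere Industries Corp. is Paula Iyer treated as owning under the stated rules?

By spousal attribution (R3), Paula Iyer is treated as also owning Julia Iyer's interest in Beacon Holdings Ltd, giving 55% + 36% = 91%.
By spousal attribution (R3), Paula Iyer is treated as also owning Julia Iyer's interest in Pinebrook Partners LP, giving 50% + 24% = 74%.
Chain via Beacon Holdings Ltd → Silverbay Capital LLC (R2): 91% × 48% × 31% = 13.5408% of Wildmere Industries Corp.
Chain via Pinebrook Partners LP → Orion Textiles S.p.A. (R2): 74% × 65% × 22% = 10.582% of Wildmere Industries Corp.
Chain via Northgate Services GmbH → Harbor Realty LP (R2): 26% × 17% × 19% = 0.8398% of Wildmere Industries Corp.
Direct interest in Wildmere Industries Corp: 9%.
Aggregating (R1): 13.5408% + 10.582% + 0.8398% + 9% = 33.9626%.

33.9626%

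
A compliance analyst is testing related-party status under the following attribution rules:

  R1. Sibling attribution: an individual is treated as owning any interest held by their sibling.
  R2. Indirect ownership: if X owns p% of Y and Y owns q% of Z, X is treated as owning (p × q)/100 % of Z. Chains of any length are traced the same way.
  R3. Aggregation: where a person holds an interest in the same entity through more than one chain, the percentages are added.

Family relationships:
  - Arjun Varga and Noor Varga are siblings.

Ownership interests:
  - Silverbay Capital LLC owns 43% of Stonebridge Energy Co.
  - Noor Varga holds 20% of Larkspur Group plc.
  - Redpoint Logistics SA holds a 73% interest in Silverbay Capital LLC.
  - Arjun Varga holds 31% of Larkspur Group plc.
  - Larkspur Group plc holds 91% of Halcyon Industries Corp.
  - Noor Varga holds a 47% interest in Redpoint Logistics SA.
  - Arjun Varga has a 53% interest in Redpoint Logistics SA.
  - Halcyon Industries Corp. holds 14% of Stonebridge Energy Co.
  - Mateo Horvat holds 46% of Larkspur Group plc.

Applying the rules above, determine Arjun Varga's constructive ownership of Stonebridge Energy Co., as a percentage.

37.8874%

By sibling attribution (R1), Arjun Varga is treated as also owning Noor Varga's interest in Redpoint Logistics SA, giving 53% + 47% = 100%.
By sibling attribution (R1), Arjun Varga is treated as also owning Noor Varga's interest in Larkspur Group plc, giving 31% + 20% = 51%.
Chain via Redpoint Logistics SA → Silverbay Capital LLC (R2): 100% × 73% × 43% = 31.39% of Stonebridge Energy Co.
Chain via Larkspur Group plc → Halcyon Industries Corp. (R2): 51% × 91% × 14% = 6.4974% of Stonebridge Energy Co.
Aggregating (R3): 31.39% + 6.4974% = 37.8874%.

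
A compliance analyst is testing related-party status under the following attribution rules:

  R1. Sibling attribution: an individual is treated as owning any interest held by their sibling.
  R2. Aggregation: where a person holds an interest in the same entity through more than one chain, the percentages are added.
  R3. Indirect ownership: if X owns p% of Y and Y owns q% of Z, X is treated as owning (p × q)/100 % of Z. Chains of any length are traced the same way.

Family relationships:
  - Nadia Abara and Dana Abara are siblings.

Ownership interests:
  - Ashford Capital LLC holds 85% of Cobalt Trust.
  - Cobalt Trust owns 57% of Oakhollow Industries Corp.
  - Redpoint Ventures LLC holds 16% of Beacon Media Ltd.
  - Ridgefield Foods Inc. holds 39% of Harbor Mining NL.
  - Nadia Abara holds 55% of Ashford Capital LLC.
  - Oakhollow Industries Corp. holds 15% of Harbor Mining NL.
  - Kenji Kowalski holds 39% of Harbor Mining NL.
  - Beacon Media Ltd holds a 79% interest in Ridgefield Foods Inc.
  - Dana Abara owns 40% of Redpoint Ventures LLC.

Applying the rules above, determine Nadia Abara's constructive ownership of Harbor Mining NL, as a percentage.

5.968965%

By sibling attribution (R1), Nadia Abara is treated as owning Dana Abara's 40% interest in Redpoint Ventures LLC.
Chain via Ashford Capital LLC → Cobalt Trust → Oakhollow Industries Corp. (R3): 55% × 85% × 57% × 15% = 3.997125% of Harbor Mining NL.
Chain via Redpoint Ventures LLC → Beacon Media Ltd → Ridgefield Foods Inc. (R3): 40% × 16% × 79% × 39% = 1.97184% of Harbor Mining NL.
Aggregating (R2): 3.997125% + 1.97184% = 5.968965%.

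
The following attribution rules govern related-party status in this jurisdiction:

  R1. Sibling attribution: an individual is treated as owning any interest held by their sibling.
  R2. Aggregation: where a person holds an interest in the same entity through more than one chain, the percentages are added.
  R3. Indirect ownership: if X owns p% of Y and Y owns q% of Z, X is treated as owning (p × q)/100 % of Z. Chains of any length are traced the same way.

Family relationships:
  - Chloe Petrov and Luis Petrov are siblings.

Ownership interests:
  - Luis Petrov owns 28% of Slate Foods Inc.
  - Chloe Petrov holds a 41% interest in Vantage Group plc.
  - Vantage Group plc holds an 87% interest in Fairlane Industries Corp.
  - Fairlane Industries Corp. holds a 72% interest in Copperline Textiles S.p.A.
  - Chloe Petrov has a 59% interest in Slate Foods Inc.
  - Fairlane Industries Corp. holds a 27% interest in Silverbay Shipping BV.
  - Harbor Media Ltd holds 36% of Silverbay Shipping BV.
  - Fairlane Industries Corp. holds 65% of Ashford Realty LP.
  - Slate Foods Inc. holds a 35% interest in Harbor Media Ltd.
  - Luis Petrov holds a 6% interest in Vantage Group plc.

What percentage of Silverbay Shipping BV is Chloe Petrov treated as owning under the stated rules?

By sibling attribution (R1), Chloe Petrov is treated as also owning Luis Petrov's interest in Slate Foods Inc, giving 59% + 28% = 87%.
By sibling attribution (R1), Chloe Petrov is treated as also owning Luis Petrov's interest in Vantage Group plc, giving 41% + 6% = 47%.
Chain via Slate Foods Inc. → Harbor Media Ltd (R3): 87% × 35% × 36% = 10.962% of Silverbay Shipping BV.
Chain via Vantage Group plc → Fairlane Industries Corp. (R3): 47% × 87% × 27% = 11.0403% of Silverbay Shipping BV.
Aggregating (R2): 10.962% + 11.0403% = 22.0023%.

22.0023%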